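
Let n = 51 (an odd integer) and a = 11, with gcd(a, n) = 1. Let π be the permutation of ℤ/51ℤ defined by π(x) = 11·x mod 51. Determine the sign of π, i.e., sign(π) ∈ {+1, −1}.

Trace 25: π^k(25) = [25, 20, 16, 23, 49, 29, 13] for k=0..6.
Decompose π into cycles: lengths [16, 16, 16, 2, 1] (5 cycles, including the fixed point 0).
Σ(ℓ_i−1) = 51−5 = 46; sign = (−1)^46 = +1.
The Jacobi symbol (11|51) = +1 (Zolotarev) agrees.

+1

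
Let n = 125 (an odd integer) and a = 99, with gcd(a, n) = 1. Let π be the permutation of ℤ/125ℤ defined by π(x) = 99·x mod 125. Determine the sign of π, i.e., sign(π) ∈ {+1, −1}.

+1

Trace 24: π^k(24) = [24, 1, 99, 51, 49, 101, 124] for k=0..6.
Decompose π into cycles: lengths [10, 10, 10, 10, 10, 10, 10, 10, 10, 10, 2, 2, 2, 2, 2, 2, 2, 2, 2, 2, 2, 2, 1] (23 cycles, including the fixed point 0).
sign(π) = (−1)^{n − #cycles} = (−1)^{125−23} = (−1)^102 = +1.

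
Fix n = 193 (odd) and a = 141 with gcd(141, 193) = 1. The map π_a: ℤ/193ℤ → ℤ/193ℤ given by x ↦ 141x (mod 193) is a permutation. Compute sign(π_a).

-1

Trace 72: π^k(72) = [72, 116, 144, 39, 95, 78, 190] for k=0..6.
π_141 has 2 disjoint cycles with lengths [192, 1] on {0,…,192}.
n − c = 193 − 2 = 191; sign = (−1)^191 = -1.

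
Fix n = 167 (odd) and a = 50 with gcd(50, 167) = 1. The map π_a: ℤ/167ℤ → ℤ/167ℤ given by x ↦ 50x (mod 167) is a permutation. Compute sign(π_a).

Orbit of 54 under x↦50x: [54, 28, 64, 27, 14, 32, 97]… (length divides ord_167(50)).
The orbit structure of x ↦ 50x mod 167: 3 orbits of sizes [83, 83, 1].
Σ(ℓ_i−1) = 167−3 = 164; sign = (−1)^164 = +1.
Zolotarev: (50|167) = +1, matching the cycle-count sign.

+1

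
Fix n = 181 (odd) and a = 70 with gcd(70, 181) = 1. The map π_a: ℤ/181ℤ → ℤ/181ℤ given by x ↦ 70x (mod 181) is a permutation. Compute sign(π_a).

Start at x=145: 145 → 14 → 75 → 1 → 70 → 13 → 5 → … (one orbit).
Cycle lengths of π_70 on ℤ/181ℤ: [45, 45, 45, 45, 1]; 5 cycles in total.
5 cycles on 181: each ℓ→(−1)^(ℓ−1), product (−1)^176 = +1.

+1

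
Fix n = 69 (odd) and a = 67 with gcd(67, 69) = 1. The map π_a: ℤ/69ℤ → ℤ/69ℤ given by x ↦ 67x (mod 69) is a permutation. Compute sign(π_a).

-1

Trace 61: π^k(61) = [61, 16, 37, 64, 10, 49, 40] for k=0..6.
Cycle type of π: 22×3 + 1×3; total 6 cycles.
sign(π) = (−1)^{n − #cycles} = (−1)^{69−6} = (−1)^63 = -1.
Zolotarev: (67|69) = -1, matching the cycle-count sign.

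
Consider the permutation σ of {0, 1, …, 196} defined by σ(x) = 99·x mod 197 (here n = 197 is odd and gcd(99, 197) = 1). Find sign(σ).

-1

Trace 173: π^k(173) = [173, 185, 191, 194, 97, 147, 172] for k=0..6.
Cycle type of π: 196 + 1; total 2 cycles.
Σ(ℓ_i−1) = 197−2 = 195; sign = (−1)^195 = -1.
Zolotarev: (99|197) = -1, matching the cycle-count sign.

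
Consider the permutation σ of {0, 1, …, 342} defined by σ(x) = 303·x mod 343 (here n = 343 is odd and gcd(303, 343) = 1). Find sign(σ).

Orbit of 137 under x↦303x: [137, 8, 23, 109, 99, 156, 277]… (length divides ord_343(303)).
7 cycles of lengths [147, 147, 21, 21, 3, 3, 1].
7 cycles on 343: each ℓ→(−1)^(ℓ−1), product (−1)^336 = +1.

+1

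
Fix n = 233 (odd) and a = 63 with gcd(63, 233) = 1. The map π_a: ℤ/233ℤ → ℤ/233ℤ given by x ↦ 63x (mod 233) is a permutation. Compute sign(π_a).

+1

Orbit of 142 under x↦63x: [142, 92, 204, 37, 1, 63, 8]… (length divides ord_233(63)).
9 cycles of lengths [29, 29, 29, 29, 29, 29, 29, 29, 1].
n − c = 233 − 9 = 224; sign = (−1)^224 = +1.
Via Zolotarev, sign(π_{63}) = (63|233) = +1.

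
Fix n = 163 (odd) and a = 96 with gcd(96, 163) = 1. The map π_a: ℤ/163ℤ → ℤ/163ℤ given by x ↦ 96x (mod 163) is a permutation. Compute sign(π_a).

+1

Trace 57: π^k(57) = [57, 93, 126, 34, 4, 58, 26] for k=0..6.
Cycle lengths of π_96 on ℤ/163ℤ: [81, 81, 1]; 3 cycles in total.
With 3 cycles on 163 points, sign = (−1)^{163−3} = +1.
The Jacobi symbol (96|163) = +1 (Zolotarev) agrees.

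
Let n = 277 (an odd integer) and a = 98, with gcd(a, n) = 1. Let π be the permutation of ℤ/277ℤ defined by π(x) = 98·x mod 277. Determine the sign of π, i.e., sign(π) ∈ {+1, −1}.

Orbit of 95 under x↦98x: [95, 169, 219, 133, 15, 85, 20]… (length divides ord_277(98)).
Cycle type of π: 276 + 1; total 2 cycles.
With 2 cycles on 277 points, sign = (−1)^{277−2} = -1.

-1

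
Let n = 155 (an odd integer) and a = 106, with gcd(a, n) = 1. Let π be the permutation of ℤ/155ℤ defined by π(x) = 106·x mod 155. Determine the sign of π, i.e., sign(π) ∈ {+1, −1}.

Start at x=106: 106 → 76 → 151 → 41 → 6 → 16 → 146 → … (one orbit).
Cycle type of π: 30×5 + 1×5; total 10 cycles.
With 10 cycles on 155 points, sign = (−1)^{155−10} = -1.
(106|155)_J = -1 (Zolotarev's lemma cross-check).

-1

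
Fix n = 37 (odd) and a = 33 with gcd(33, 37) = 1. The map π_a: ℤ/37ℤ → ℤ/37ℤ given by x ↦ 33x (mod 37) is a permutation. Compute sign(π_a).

Trace 7: π^k(7) = [7, 9, 1, 33, 16, 10, 34] for k=0..6.
π_33 has 5 disjoint cycles with lengths [9, 9, 9, 9, 1] on {0,…,36}.
sign(π) = (−1)^{n − #cycles} = (−1)^{37−5} = (−1)^32 = +1.
Check: (33/37) = +1 by Zolotarev.

+1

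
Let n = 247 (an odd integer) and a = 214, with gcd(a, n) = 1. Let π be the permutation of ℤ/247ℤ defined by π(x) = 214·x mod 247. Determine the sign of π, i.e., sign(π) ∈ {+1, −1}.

-1

Orbit of 239 under x↦214x: [239, 17, 180, 235, 149, 23, 229]… (length divides ord_247(214)).
The orbit structure of x ↦ 214x mod 247: 10 orbits of sizes [36, 36, 36, 36, 36, 36, 12, 9, 9, 1].
10 cycles on 247: each ℓ→(−1)^(ℓ−1), product (−1)^237 = -1.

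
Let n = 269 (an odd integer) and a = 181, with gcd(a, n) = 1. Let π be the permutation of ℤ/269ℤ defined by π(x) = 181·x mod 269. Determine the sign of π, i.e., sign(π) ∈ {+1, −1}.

-1

Orbit of 76 under x↦181x: [76, 37, 241, 43, 251, 239, 219]… (length divides ord_269(181)).
π_181 has 2 disjoint cycles with lengths [268, 1] on {0,…,268}.
With 2 cycles on 269 points, sign = (−1)^{269−2} = -1.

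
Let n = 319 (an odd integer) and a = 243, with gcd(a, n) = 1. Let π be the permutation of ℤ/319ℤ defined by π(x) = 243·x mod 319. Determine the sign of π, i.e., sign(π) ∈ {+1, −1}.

-1

Trace 144: π^k(144) = [144, 221, 111, 177, 265, 276, 78] for k=0..6.
The orbit structure of x ↦ 243x mod 319: 22 orbits of sizes [28, 28, 28, 28, 28, 28, 28, 28, 28, 28, 28, 1, 1, 1, 1, 1, 1, 1, 1, 1, 1, 1].
sign(π) = (−1)^{n − #cycles} = (−1)^{319−22} = (−1)^297 = -1.
The Jacobi symbol (243|319) = -1 (Zolotarev) agrees.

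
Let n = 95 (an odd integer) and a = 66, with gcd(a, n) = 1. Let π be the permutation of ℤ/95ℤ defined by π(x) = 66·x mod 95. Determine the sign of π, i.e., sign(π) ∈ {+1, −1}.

+1

Start at x=1: 1 → 66 → 81 → 26 → 6 → 16 → 11 → … (one orbit).
Cycle lengths of π_66 on ℤ/95ℤ: [9, 9, 9, 9, 9, 9, 9, 9, 9, 9, 1, 1, 1, 1, 1]; 15 cycles in total.
sign(π) = (−1)^{n − #cycles} = (−1)^{95−15} = (−1)^80 = +1.
Via Zolotarev, sign(π_{66}) = (66|95) = +1.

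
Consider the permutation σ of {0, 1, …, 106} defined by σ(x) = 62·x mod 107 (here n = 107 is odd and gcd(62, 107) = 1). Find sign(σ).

+1

Orbit of 47 under x↦62x: [47, 25, 52, 14, 12, 102, 11]… (length divides ord_107(62)).
Cycle lengths of π_62 on ℤ/107ℤ: [53, 53, 1]; 3 cycles in total.
3 cycles on 107: each ℓ→(−1)^(ℓ−1), product (−1)^104 = +1.
Zolotarev: (62|107) = +1, matching the cycle-count sign.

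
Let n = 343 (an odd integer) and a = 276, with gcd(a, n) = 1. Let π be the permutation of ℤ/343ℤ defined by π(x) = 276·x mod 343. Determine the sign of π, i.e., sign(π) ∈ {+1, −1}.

-1

Orbit of 312 under x↦276x: [312, 19, 99, 227, 226, 293, 263]… (length divides ord_343(276)).
16 cycles of lengths [42, 42, 42, 42, 42, 42, 42, 6, 6, 6, 6, 6, 6, 6, 6, 1].
16 cycles on 343: each ℓ→(−1)^(ℓ−1), product (−1)^327 = -1.
(276|343)_J = -1 (Zolotarev's lemma cross-check).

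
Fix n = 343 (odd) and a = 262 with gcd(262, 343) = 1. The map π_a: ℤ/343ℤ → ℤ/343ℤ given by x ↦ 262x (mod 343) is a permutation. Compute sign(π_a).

-1

Orbit of 265 under x↦262x: [265, 144, 341, 162, 255, 268, 244]… (length divides ord_343(262)).
The orbit structure of x ↦ 262x mod 343: 4 orbits of sizes [294, 42, 6, 1].
343 − 4 = 339 transpositions; sign(π) = (−1)^339 = -1.
Check: (262/343) = -1 by Zolotarev.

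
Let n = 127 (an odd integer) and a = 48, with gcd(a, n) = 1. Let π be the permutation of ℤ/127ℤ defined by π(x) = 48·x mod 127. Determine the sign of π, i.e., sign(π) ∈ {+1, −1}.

-1

Start at x=71: 71 → 106 → 8 → 3 → 17 → 54 → 52 → … (one orbit).
Decompose π into cycles: lengths [126, 1] (2 cycles, including the fixed point 0).
Σ(ℓ_i−1) = 127−2 = 125; sign = (−1)^125 = -1.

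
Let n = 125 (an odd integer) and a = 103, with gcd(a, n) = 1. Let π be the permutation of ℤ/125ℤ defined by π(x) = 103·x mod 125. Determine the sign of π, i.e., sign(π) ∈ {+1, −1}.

-1

Trace 68: π^k(68) = [68, 4, 37, 61, 33, 24, 97] for k=0..6.
The orbit structure of x ↦ 103x mod 125: 4 orbits of sizes [100, 20, 4, 1].
125 − 4 = 121 transpositions; sign(π) = (−1)^121 = -1.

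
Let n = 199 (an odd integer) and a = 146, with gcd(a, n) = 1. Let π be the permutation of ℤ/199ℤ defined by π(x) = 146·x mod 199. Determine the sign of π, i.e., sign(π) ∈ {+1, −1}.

Start at x=135: 135 → 9 → 120 → 8 → 173 → 184 → 198 → … (one orbit).
The orbit structure of x ↦ 146x mod 199: 2 orbits of sizes [198, 1].
Σ(ℓ_i−1) = 199−2 = 197; sign = (−1)^197 = -1.

-1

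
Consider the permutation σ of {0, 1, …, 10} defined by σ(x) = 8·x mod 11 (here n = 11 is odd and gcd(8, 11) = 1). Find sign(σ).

-1

Trace 10: π^k(10) = [10, 3, 2, 5, 7, 1, 8] for k=0..6.
Cycle type of π: 10 + 1; total 2 cycles.
With 2 cycles on 11 points, sign = (−1)^{11−2} = -1.
The Jacobi symbol (8|11) = -1 (Zolotarev) agrees.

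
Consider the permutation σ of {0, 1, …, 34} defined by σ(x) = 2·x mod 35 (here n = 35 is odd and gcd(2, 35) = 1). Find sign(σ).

Trace 18: π^k(18) = [18, 1, 2, 4, 8, 16, 32] for k=0..6.
π_2 has 6 disjoint cycles with lengths [12, 12, 4, 3, 3, 1] on {0,…,34}.
Σ(ℓ_i−1) = 35−6 = 29; sign = (−1)^29 = -1.
(2|35)_J = -1 (Zolotarev's lemma cross-check).

-1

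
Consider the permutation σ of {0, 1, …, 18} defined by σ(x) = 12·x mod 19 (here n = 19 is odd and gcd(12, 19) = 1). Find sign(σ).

-1

Orbit of 7 under x↦12x: [7, 8, 1, 12, 11, 18]… (length divides ord_19(12)).
Cycle type of π: 6×3 + 1; total 4 cycles.
sign(π) = (−1)^{n − #cycles} = (−1)^{19−4} = (−1)^15 = -1.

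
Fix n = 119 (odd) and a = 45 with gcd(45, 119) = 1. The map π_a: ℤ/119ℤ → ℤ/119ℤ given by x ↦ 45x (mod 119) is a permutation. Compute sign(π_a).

+1

Start at x=36: 36 → 73 → 72 → 27 → 25 → 54 → 50 → … (one orbit).
Cycle type of π: 48×2 + 16 + 6 + 1; total 5 cycles.
Σ(ℓ_i−1) = 119−5 = 114; sign = (−1)^114 = +1.
Check: (45/119) = +1 by Zolotarev.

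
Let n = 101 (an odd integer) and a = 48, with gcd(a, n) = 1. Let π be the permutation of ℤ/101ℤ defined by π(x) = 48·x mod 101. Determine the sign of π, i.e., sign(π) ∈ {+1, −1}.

-1

Trace 12: π^k(12) = [12, 71, 75, 65, 90, 78, 7] for k=0..6.
Cycle lengths of π_48 on ℤ/101ℤ: [100, 1]; 2 cycles in total.
2 cycles on 101: each ℓ→(−1)^(ℓ−1), product (−1)^99 = -1.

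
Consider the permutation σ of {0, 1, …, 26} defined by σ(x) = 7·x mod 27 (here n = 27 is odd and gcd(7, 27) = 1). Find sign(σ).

+1

Start at x=1: 1 → 7 → 22 → 19 → 25 → 13 → 10 → … (one orbit).
Decompose π into cycles: lengths [9, 9, 3, 3, 1, 1, 1] (7 cycles, including the fixed point 0).
With 7 cycles on 27 points, sign = (−1)^{27−7} = +1.
Zolotarev: (7|27) = +1, matching the cycle-count sign.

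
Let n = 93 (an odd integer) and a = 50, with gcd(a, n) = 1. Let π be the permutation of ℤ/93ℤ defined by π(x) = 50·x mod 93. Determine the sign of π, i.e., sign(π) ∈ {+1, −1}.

-1

Start at x=5: 5 → 64 → 38 → 40 → 47 → 25 → 41 → … (one orbit).
Cycle type of π: 30×2 + 15×2 + 2 + 1; total 6 cycles.
Σ(ℓ_i−1) = 93−6 = 87; sign = (−1)^87 = -1.
Via Zolotarev, sign(π_{50}) = (50|93) = -1.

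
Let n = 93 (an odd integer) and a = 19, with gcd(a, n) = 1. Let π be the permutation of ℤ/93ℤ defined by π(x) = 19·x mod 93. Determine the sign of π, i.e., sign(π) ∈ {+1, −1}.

Orbit of 28 under x↦19x: [28, 67, 64, 7, 40, 16, 25]… (length divides ord_93(19)).
9 cycles of lengths [15, 15, 15, 15, 15, 15, 1, 1, 1].
With 9 cycles on 93 points, sign = (−1)^{93−9} = +1.

+1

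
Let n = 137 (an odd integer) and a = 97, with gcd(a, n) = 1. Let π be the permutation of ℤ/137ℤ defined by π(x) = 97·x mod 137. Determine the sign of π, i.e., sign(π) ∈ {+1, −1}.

Trace 11: π^k(11) = [11, 108, 64, 43, 61, 26, 56] for k=0..6.
Decompose π into cycles: lengths [136, 1] (2 cycles, including the fixed point 0).
sign(π) = (−1)^{n − #cycles} = (−1)^{137−2} = (−1)^135 = -1.

-1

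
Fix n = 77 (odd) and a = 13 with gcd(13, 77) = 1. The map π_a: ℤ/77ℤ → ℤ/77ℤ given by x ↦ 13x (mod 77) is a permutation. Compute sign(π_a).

Start at x=41: 41 → 71 → 76 → 64 → 62 → 36 → 6 → … (one orbit).
π_13 has 11 disjoint cycles with lengths [10, 10, 10, 10, 10, 10, 10, 2, 2, 2, 1] on {0,…,76}.
sign(π) = (−1)^{n − #cycles} = (−1)^{77−11} = (−1)^66 = +1.
Check: (13/77) = +1 by Zolotarev.

+1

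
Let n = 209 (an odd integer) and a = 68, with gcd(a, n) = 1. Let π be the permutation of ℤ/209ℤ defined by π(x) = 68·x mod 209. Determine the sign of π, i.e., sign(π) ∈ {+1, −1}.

Orbit of 182 under x↦68x: [182, 45, 134, 125, 140, 115, 87]… (length divides ord_209(68)).
Cycle lengths of π_68 on ℤ/209ℤ: [30, 30, 30, 30, 30, 30, 10, 3, 3, 3, 3, 3, 3, 1]; 14 cycles in total.
n − c = 209 − 14 = 195; sign = (−1)^195 = -1.
(68|209)_J = -1 (Zolotarev's lemma cross-check).

-1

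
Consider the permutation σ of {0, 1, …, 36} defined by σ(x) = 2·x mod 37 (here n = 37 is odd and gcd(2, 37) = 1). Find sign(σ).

-1

Trace 29: π^k(29) = [29, 21, 5, 10, 20, 3, 6] for k=0..6.
Cycle type of π: 36 + 1; total 2 cycles.
With 2 cycles on 37 points, sign = (−1)^{37−2} = -1.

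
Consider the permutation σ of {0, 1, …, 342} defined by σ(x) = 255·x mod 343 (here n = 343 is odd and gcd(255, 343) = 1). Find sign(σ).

Orbit of 293 under x↦255x: [293, 284, 47, 323, 45, 156, 335]… (length divides ord_343(255)).
4 cycles of lengths [294, 42, 6, 1].
4 cycles on 343: each ℓ→(−1)^(ℓ−1), product (−1)^339 = -1.
(255|343)_J = -1 (Zolotarev's lemma cross-check).

-1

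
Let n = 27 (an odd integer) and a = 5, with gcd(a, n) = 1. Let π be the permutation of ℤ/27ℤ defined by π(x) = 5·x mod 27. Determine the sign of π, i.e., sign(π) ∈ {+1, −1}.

-1

Start at x=17: 17 → 4 → 20 → 19 → 14 → 16 → 26 → … (one orbit).
4 cycles of lengths [18, 6, 2, 1].
With 4 cycles on 27 points, sign = (−1)^{27−4} = -1.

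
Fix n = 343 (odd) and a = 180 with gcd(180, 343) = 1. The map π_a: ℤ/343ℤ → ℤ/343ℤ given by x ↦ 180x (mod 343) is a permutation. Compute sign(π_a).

Orbit of 120 under x↦180x: [120, 334, 95, 293, 261, 332, 78]… (length divides ord_343(180)).
Cycle type of π: 294 + 42 + 6 + 1; total 4 cycles.
With 4 cycles on 343 points, sign = (−1)^{343−4} = -1.
The Jacobi symbol (180|343) = -1 (Zolotarev) agrees.

-1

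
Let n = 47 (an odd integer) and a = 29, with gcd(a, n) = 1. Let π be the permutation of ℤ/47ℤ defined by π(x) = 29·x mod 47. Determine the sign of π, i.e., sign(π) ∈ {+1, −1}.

-1

Orbit of 20 under x↦29x: [20, 16, 41, 14, 30, 24, 38]… (length divides ord_47(29)).
Cycle lengths of π_29 on ℤ/47ℤ: [46, 1]; 2 cycles in total.
sign(π) = (−1)^{n − #cycles} = (−1)^{47−2} = (−1)^45 = -1.
Via Zolotarev, sign(π_{29}) = (29|47) = -1.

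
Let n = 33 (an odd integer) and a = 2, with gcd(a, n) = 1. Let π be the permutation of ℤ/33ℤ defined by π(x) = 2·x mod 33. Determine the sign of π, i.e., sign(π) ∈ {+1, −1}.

Trace 17: π^k(17) = [17, 1, 2, 4, 8, 16, 32] for k=0..6.
Decompose π into cycles: lengths [10, 10, 10, 2, 1] (5 cycles, including the fixed point 0).
33 − 5 = 28 transpositions; sign(π) = (−1)^28 = +1.

+1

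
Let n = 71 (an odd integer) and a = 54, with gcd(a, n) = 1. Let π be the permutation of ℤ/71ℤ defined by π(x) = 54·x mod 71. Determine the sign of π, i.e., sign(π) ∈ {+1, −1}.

Start at x=54: 54 → 5 → 57 → 25 → 1 → 54 (one orbit).
The orbit structure of x ↦ 54x mod 71: 15 orbits of sizes [5, 5, 5, 5, 5, 5, 5, 5, 5, 5, 5, 5, 5, 5, 1].
n − c = 71 − 15 = 56; sign = (−1)^56 = +1.
Zolotarev: (54|71) = +1, matching the cycle-count sign.

+1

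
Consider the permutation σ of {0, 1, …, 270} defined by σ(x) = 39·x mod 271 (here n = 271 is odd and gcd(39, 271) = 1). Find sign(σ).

Orbit of 252 under x↦39x: [252, 72, 98, 28, 8, 41, 244]… (length divides ord_271(39)).
Cycle lengths of π_39 on ℤ/271ℤ: [45, 45, 45, 45, 45, 45, 1]; 7 cycles in total.
With 7 cycles on 271 points, sign = (−1)^{271−7} = +1.
The Jacobi symbol (39|271) = +1 (Zolotarev) agrees.

+1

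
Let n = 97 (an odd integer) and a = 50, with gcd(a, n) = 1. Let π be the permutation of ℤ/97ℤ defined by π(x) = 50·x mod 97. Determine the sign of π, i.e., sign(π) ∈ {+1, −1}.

Trace 33: π^k(33) = [33, 1, 50, 75, 64, 96, 47] for k=0..6.
Cycle lengths of π_50 on ℤ/97ℤ: [8, 8, 8, 8, 8, 8, 8, 8, 8, 8, 8, 8, 1]; 13 cycles in total.
Σ(ℓ_i−1) = 97−13 = 84; sign = (−1)^84 = +1.
Via Zolotarev, sign(π_{50}) = (50|97) = +1.

+1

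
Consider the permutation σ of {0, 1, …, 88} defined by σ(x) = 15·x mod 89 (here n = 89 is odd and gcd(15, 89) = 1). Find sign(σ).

-1

Orbit of 28 under x↦15x: [28, 64, 70, 71, 86, 44, 37]… (length divides ord_89(15)).
The orbit structure of x ↦ 15x mod 89: 2 orbits of sizes [88, 1].
With 2 cycles on 89 points, sign = (−1)^{89−2} = -1.
The Jacobi symbol (15|89) = -1 (Zolotarev) agrees.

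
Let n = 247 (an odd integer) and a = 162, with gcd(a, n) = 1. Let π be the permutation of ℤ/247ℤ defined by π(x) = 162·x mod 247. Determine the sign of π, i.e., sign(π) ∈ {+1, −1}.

+1

Orbit of 16 under x↦162x: [16, 122, 4, 154, 1, 162, 62]… (length divides ord_247(162)).
Cycle lengths of π_162 on ℤ/247ℤ: [36, 36, 36, 36, 36, 36, 18, 12, 1]; 9 cycles in total.
With 9 cycles on 247 points, sign = (−1)^{247−9} = +1.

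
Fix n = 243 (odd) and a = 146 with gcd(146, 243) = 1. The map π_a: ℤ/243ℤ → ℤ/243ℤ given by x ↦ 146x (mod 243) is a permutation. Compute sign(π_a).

-1

Orbit of 157 under x↦146x: [157, 80, 16, 149, 127, 74, 112]… (length divides ord_243(146)).
The orbit structure of x ↦ 146x mod 243: 6 orbits of sizes [162, 54, 18, 6, 2, 1].
With 6 cycles on 243 points, sign = (−1)^{243−6} = -1.
Check: (146/243) = -1 by Zolotarev.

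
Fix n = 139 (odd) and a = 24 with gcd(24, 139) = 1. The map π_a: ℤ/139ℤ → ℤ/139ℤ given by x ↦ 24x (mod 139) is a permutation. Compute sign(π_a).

Start at x=117: 117 → 28 → 116 → 4 → 96 → 80 → 113 → … (one orbit).
Decompose π into cycles: lengths [69, 69, 1] (3 cycles, including the fixed point 0).
sign(π) = (−1)^{n − #cycles} = (−1)^{139−3} = (−1)^136 = +1.
(24|139)_J = +1 (Zolotarev's lemma cross-check).

+1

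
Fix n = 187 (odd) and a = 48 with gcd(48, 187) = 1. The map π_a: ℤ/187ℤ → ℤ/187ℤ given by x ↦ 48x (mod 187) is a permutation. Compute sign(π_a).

Start at x=64: 64 → 80 → 100 → 125 → 16 → 20 → 25 → … (one orbit).
π_48 has 6 disjoint cycles with lengths [80, 80, 16, 5, 5, 1] on {0,…,186}.
187 − 6 = 181 transpositions; sign(π) = (−1)^181 = -1.

-1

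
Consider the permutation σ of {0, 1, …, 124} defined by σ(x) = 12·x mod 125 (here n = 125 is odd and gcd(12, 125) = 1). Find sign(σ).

Trace 51: π^k(51) = [51, 112, 94, 3, 36, 57, 59] for k=0..6.
The orbit structure of x ↦ 12x mod 125: 4 orbits of sizes [100, 20, 4, 1].
125 − 4 = 121 transpositions; sign(π) = (−1)^121 = -1.
Via Zolotarev, sign(π_{12}) = (12|125) = -1.

-1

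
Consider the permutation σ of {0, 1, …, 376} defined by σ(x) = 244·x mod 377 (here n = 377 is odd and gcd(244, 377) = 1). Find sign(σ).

Start at x=347: 347 → 220 → 146 → 186 → 144 → 75 → 204 → … (one orbit).
Cycle lengths of π_244 on ℤ/377ℤ: [12, 12, 12, 12, 12, 12, 12, 12, 12, 12, 12, 12, 12, 12, 12, 12, 12, 12, 12, 12, 12, 12, 12, 12, 12, 12, 12, 12, 6, 6, 4, 4, 4, 4, 4, 4, 4, 1]; 38 cycles in total.
38 cycles on 377: each ℓ→(−1)^(ℓ−1), product (−1)^339 = -1.
The Jacobi symbol (244|377) = -1 (Zolotarev) agrees.

-1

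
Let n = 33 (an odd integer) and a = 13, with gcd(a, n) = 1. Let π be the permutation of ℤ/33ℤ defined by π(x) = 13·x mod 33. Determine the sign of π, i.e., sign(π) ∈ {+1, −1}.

Orbit of 4 under x↦13x: [4, 19, 16, 10, 31, 7, 25]… (length divides ord_33(13)).
Cycle lengths of π_13 on ℤ/33ℤ: [10, 10, 10, 1, 1, 1]; 6 cycles in total.
With 6 cycles on 33 points, sign = (−1)^{33−6} = -1.
Check: (13/33) = -1 by Zolotarev.

-1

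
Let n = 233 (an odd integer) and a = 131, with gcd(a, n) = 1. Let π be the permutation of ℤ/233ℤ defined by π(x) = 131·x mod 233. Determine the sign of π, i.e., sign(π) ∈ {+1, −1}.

Start at x=214: 214 → 74 → 141 → 64 → 229 → 175 → 91 → … (one orbit).
Cycle lengths of π_131 on ℤ/233ℤ: [58, 58, 58, 58, 1]; 5 cycles in total.
233 − 5 = 228 transpositions; sign(π) = (−1)^228 = +1.

+1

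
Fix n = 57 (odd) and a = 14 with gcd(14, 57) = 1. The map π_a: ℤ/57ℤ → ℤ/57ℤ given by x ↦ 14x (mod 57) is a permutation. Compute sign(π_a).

Orbit of 56 under x↦14x: [56, 43, 32, 49, 2, 28, 50]… (length divides ord_57(14)).
Cycle lengths of π_14 on ℤ/57ℤ: [18, 18, 18, 2, 1]; 5 cycles in total.
5 cycles on 57: each ℓ→(−1)^(ℓ−1), product (−1)^52 = +1.
Check: (14/57) = +1 by Zolotarev.

+1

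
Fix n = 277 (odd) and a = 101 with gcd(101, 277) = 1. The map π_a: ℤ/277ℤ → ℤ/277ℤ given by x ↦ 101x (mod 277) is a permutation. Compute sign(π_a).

-1

Start at x=121: 121 → 33 → 9 → 78 → 122 → 134 → 238 → … (one orbit).
Decompose π into cycles: lengths [276, 1] (2 cycles, including the fixed point 0).
277 − 2 = 275 transpositions; sign(π) = (−1)^275 = -1.
The Jacobi symbol (101|277) = -1 (Zolotarev) agrees.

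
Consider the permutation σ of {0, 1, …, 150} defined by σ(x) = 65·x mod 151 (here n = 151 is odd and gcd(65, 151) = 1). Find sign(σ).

-1

Orbit of 86 under x↦65x: [86, 3, 44, 142, 19, 27, 94]… (length divides ord_151(65)).
π_65 has 4 disjoint cycles with lengths [50, 50, 50, 1] on {0,…,150}.
151 − 4 = 147 transpositions; sign(π) = (−1)^147 = -1.
The Jacobi symbol (65|151) = -1 (Zolotarev) agrees.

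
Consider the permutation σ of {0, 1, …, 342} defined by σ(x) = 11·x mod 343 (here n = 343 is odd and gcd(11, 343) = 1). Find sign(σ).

+1

Start at x=134: 134 → 102 → 93 → 337 → 277 → 303 → 246 → … (one orbit).
Cycle lengths of π_11 on ℤ/343ℤ: [147, 147, 21, 21, 3, 3, 1]; 7 cycles in total.
343 − 7 = 336 transpositions; sign(π) = (−1)^336 = +1.
Zolotarev: (11|343) = +1, matching the cycle-count sign.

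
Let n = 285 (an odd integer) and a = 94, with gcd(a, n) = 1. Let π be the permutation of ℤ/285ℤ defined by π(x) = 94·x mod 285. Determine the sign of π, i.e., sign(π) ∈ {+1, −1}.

Start at x=94: 94 → 1 → 94 (one orbit).
π_94 has 144 disjoint cycles with lengths [2, 2, 2, 2, 2, 2, 2, 2, 2, 2, 2, 2, 2, 2, 2, 2, 2, 2, 2, 2, 2, 2, 2, 2, 2, 2, 2, 2, 2, 2, 2, 2, 2, 2, 2, 2, 2, 2, 2, 2, 2, 2, 2, 2, 2, 2, 2, 2, 2, 2, 2, 2, 2, 2, 2, 2, 2, 2, 2, 2, 2, 2, 2, 2, 2, 2, 2, 2, 2, 2, 2, 2, 2, 2, 2, 2, 2, 2, 2, 2, 2, 2, 2, 2, 2, 2, 2, 2, 2, 2, 2, 2, 2, 2, 2, 2, 2, 2, 2, 2, 2, 2, 2, 2, 2, 2, 2, 2, 2, 2, 2, 2, 2, 2, 2, 2, 2, 2, 2, 2, 2, 2, 2, 2, 2, 2, 2, 2, 2, 2, 2, 2, 2, 2, 2, 2, 2, 2, 2, 2, 2, 1, 1, 1] on {0,…,284}.
n − c = 285 − 144 = 141; sign = (−1)^141 = -1.
(94|285)_J = -1 (Zolotarev's lemma cross-check).

-1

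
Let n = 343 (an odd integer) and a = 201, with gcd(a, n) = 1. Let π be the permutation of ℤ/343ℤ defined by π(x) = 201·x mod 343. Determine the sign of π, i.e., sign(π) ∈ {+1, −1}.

-1

Orbit of 137 under x↦201x: [137, 97, 289, 122, 169, 12, 11]… (length divides ord_343(201)).
Decompose π into cycles: lengths [294, 42, 6, 1] (4 cycles, including the fixed point 0).
With 4 cycles on 343 points, sign = (−1)^{343−4} = -1.
(201|343)_J = -1 (Zolotarev's lemma cross-check).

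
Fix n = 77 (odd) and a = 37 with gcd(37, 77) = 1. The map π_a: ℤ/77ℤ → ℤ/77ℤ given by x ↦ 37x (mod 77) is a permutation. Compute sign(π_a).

+1

Start at x=23: 23 → 4 → 71 → 9 → 25 → 1 → 37 → … (one orbit).
Decompose π into cycles: lengths [15, 15, 15, 15, 5, 5, 3, 3, 1] (9 cycles, including the fixed point 0).
Σ(ℓ_i−1) = 77−9 = 68; sign = (−1)^68 = +1.
Via Zolotarev, sign(π_{37}) = (37|77) = +1.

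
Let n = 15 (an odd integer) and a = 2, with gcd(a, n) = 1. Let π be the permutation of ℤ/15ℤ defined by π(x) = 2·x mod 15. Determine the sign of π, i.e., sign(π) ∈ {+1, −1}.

+1

Trace 2: π^k(2) = [2, 4, 8, 1] for k=0..3.
Cycle lengths of π_2 on ℤ/15ℤ: [4, 4, 4, 2, 1]; 5 cycles in total.
15 − 5 = 10 transpositions; sign(π) = (−1)^10 = +1.
(2|15)_J = +1 (Zolotarev's lemma cross-check).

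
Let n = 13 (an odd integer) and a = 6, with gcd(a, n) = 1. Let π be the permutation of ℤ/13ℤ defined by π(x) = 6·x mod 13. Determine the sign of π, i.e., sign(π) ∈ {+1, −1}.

-1

Start at x=7: 7 → 3 → 5 → 4 → 11 → 1 → 6 → … (one orbit).
2 cycles of lengths [12, 1].
13 − 2 = 11 transpositions; sign(π) = (−1)^11 = -1.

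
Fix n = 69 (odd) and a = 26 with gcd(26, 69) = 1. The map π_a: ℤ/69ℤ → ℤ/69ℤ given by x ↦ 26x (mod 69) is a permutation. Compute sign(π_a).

-1

Orbit of 35 under x↦26x: [35, 13, 62, 25, 29, 64, 8]… (length divides ord_69(26)).
Cycle lengths of π_26 on ℤ/69ℤ: [22, 22, 11, 11, 2, 1]; 6 cycles in total.
69 − 6 = 63 transpositions; sign(π) = (−1)^63 = -1.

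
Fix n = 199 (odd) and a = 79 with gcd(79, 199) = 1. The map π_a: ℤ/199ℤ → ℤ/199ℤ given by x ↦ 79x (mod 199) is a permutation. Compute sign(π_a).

Trace 94: π^k(94) = [94, 63, 2, 158, 144, 33, 20] for k=0..6.
3 cycles of lengths [99, 99, 1].
n − c = 199 − 3 = 196; sign = (−1)^196 = +1.
Via Zolotarev, sign(π_{79}) = (79|199) = +1.

+1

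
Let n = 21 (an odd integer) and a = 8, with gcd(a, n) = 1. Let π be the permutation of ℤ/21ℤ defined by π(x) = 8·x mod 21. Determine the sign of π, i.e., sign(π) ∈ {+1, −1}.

-1

Orbit of 8 under x↦8x: [8, 1]… (length divides ord_21(8)).
Cycle lengths of π_8 on ℤ/21ℤ: [2, 2, 2, 2, 2, 2, 2, 1, 1, 1, 1, 1, 1, 1]; 14 cycles in total.
n − c = 21 − 14 = 7; sign = (−1)^7 = -1.
(8|21)_J = -1 (Zolotarev's lemma cross-check).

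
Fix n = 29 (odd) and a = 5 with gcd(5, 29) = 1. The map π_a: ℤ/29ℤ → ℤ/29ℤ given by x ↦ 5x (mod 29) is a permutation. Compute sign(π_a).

Start at x=6: 6 → 1 → 5 → 25 → 9 → 16 → 22 → … (one orbit).
Decompose π into cycles: lengths [14, 14, 1] (3 cycles, including the fixed point 0).
Σ(ℓ_i−1) = 29−3 = 26; sign = (−1)^26 = +1.
The Jacobi symbol (5|29) = +1 (Zolotarev) agrees.

+1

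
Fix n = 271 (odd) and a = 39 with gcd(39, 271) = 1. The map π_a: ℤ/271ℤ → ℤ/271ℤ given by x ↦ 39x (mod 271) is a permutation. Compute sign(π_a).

Start at x=100: 100 → 106 → 69 → 252 → 72 → 98 → 28 → … (one orbit).
7 cycles of lengths [45, 45, 45, 45, 45, 45, 1].
With 7 cycles on 271 points, sign = (−1)^{271−7} = +1.

+1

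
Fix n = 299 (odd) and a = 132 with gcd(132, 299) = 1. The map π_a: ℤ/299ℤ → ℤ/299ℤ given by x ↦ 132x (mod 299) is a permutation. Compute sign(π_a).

Orbit of 67 under x↦132x: [67, 173, 112, 133, 214, 142, 206]… (length divides ord_299(132)).
π_132 has 5 disjoint cycles with lengths [132, 132, 22, 12, 1] on {0,…,298}.
5 cycles on 299: each ℓ→(−1)^(ℓ−1), product (−1)^294 = +1.
The Jacobi symbol (132|299) = +1 (Zolotarev) agrees.

+1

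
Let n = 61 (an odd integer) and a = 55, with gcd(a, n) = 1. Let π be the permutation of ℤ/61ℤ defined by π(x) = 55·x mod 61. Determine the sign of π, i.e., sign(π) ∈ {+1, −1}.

-1

Trace 42: π^k(42) = [42, 53, 48, 17, 20, 2, 49] for k=0..6.
Decompose π into cycles: lengths [60, 1] (2 cycles, including the fixed point 0).
n − c = 61 − 2 = 59; sign = (−1)^59 = -1.
Zolotarev: (55|61) = -1, matching the cycle-count sign.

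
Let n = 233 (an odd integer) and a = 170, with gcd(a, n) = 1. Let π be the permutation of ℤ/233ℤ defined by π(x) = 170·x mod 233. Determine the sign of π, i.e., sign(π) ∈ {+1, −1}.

+1

Start at x=170: 170 → 8 → 195 → 64 → 162 → 46 → 131 → … (one orbit).
5 cycles of lengths [58, 58, 58, 58, 1].
sign(π) = (−1)^{n − #cycles} = (−1)^{233−5} = (−1)^228 = +1.
Zolotarev: (170|233) = +1, matching the cycle-count sign.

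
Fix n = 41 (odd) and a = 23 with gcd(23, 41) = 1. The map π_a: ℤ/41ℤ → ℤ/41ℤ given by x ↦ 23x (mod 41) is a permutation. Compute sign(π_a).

Orbit of 10 under x↦23x: [10, 25, 1, 23, 37, 31, 16]… (length divides ord_41(23)).
Decompose π into cycles: lengths [10, 10, 10, 10, 1] (5 cycles, including the fixed point 0).
n − c = 41 − 5 = 36; sign = (−1)^36 = +1.
Zolotarev: (23|41) = +1, matching the cycle-count sign.

+1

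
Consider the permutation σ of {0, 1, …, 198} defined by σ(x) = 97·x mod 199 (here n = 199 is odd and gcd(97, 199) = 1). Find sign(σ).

Trace 96: π^k(96) = [96, 158, 3, 92, 168, 177, 55] for k=0..6.
2 cycles of lengths [198, 1].
sign(π) = (−1)^{n − #cycles} = (−1)^{199−2} = (−1)^197 = -1.
Via Zolotarev, sign(π_{97}) = (97|199) = -1.

-1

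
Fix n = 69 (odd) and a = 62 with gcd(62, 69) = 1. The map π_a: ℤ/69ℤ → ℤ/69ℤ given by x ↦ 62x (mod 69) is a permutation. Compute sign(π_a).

Orbit of 52 under x↦62x: [52, 50, 64, 35, 31, 59, 1]… (length divides ord_69(62)).
6 cycles of lengths [22, 22, 11, 11, 2, 1].
With 6 cycles on 69 points, sign = (−1)^{69−6} = -1.

-1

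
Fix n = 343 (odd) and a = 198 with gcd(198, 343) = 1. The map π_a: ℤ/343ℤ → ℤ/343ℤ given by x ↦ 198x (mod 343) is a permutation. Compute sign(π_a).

+1

Orbit of 270 under x↦198x: [270, 295, 100, 249, 253, 16, 81]… (length divides ord_343(198)).
Decompose π into cycles: lengths [147, 147, 21, 21, 3, 3, 1] (7 cycles, including the fixed point 0).
With 7 cycles on 343 points, sign = (−1)^{343−7} = +1.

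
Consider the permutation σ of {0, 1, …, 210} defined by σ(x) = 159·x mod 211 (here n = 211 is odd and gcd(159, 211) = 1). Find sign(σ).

-1

Trace 75: π^k(75) = [75, 109, 29, 180, 135, 154, 10] for k=0..6.
2 cycles of lengths [210, 1].
2 cycles on 211: each ℓ→(−1)^(ℓ−1), product (−1)^209 = -1.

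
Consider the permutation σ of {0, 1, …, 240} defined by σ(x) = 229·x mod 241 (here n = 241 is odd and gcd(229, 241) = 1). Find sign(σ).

Orbit of 238 under x↦229x: [238, 36, 50, 123, 211, 119, 18]… (length divides ord_241(229)).
π_229 has 3 disjoint cycles with lengths [120, 120, 1] on {0,…,240}.
With 3 cycles on 241 points, sign = (−1)^{241−3} = +1.

+1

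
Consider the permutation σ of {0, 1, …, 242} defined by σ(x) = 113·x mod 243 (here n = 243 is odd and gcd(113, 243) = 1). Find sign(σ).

Trace 178: π^k(178) = [178, 188, 103, 218, 91, 77, 196] for k=0..6.
Decompose π into cycles: lengths [162, 54, 18, 6, 2, 1] (6 cycles, including the fixed point 0).
sign(π) = (−1)^{n − #cycles} = (−1)^{243−6} = (−1)^237 = -1.
Check: (113/243) = -1 by Zolotarev.

-1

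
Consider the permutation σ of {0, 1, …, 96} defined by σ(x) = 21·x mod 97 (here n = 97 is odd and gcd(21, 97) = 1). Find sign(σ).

Start at x=94: 94 → 34 → 35 → 56 → 12 → 58 → 54 → … (one orbit).
π_21 has 2 disjoint cycles with lengths [96, 1] on {0,…,96}.
sign(π) = (−1)^{n − #cycles} = (−1)^{97−2} = (−1)^95 = -1.
(21|97)_J = -1 (Zolotarev's lemma cross-check).

-1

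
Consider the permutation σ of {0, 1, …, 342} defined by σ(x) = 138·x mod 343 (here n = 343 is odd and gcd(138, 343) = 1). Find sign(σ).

Trace 341: π^k(341) = [341, 67, 328, 331, 59, 253, 271] for k=0..6.
π_138 has 4 disjoint cycles with lengths [294, 42, 6, 1] on {0,…,342}.
sign(π) = (−1)^{n − #cycles} = (−1)^{343−4} = (−1)^339 = -1.
(138|343)_J = -1 (Zolotarev's lemma cross-check).

-1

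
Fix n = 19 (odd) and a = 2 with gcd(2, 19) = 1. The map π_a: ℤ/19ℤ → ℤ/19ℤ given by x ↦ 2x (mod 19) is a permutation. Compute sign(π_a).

Start at x=18: 18 → 17 → 15 → 11 → 3 → 6 → 12 → … (one orbit).
Decompose π into cycles: lengths [18, 1] (2 cycles, including the fixed point 0).
n − c = 19 − 2 = 17; sign = (−1)^17 = -1.

-1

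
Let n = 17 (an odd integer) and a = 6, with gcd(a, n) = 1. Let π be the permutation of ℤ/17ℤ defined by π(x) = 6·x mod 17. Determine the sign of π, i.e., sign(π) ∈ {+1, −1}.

Orbit of 13 under x↦6x: [13, 10, 9, 3, 1, 6, 2]… (length divides ord_17(6)).
Cycle type of π: 16 + 1; total 2 cycles.
2 cycles on 17: each ℓ→(−1)^(ℓ−1), product (−1)^15 = -1.

-1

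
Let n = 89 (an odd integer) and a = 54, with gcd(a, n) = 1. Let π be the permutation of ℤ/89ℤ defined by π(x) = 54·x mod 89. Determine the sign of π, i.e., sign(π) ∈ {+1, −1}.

-1

Orbit of 72 under x↦54x: [72, 61, 1, 54, 68, 23, 85]… (length divides ord_89(54)).
The orbit structure of x ↦ 54x mod 89: 2 orbits of sizes [88, 1].
89 − 2 = 87 transpositions; sign(π) = (−1)^87 = -1.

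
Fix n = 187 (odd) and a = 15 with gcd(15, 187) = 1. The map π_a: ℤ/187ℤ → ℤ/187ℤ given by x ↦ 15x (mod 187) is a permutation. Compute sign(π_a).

Orbit of 169 under x↦15x: [169, 104, 64, 25, 1, 15, 38]… (length divides ord_187(15)).
9 cycles of lengths [40, 40, 40, 40, 8, 8, 5, 5, 1].
With 9 cycles on 187 points, sign = (−1)^{187−9} = +1.
(15|187)_J = +1 (Zolotarev's lemma cross-check).

+1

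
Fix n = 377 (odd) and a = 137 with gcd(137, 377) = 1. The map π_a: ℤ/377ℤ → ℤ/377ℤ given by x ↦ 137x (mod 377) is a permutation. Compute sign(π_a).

+1

Trace 201: π^k(201) = [201, 16, 307, 212, 15, 170, 293] for k=0..6.
Cycle lengths of π_137 on ℤ/377ℤ: [84, 84, 84, 84, 28, 12, 1]; 7 cycles in total.
Σ(ℓ_i−1) = 377−7 = 370; sign = (−1)^370 = +1.
The Jacobi symbol (137|377) = +1 (Zolotarev) agrees.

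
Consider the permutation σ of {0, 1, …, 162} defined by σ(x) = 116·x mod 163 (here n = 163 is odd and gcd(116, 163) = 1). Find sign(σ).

Trace 12: π^k(12) = [12, 88, 102, 96, 52, 1, 116] for k=0..6.
Decompose π into cycles: lengths [162, 1] (2 cycles, including the fixed point 0).
n − c = 163 − 2 = 161; sign = (−1)^161 = -1.

-1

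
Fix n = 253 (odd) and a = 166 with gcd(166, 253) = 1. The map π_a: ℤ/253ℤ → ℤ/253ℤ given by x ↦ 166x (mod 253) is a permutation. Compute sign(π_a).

-1

Orbit of 133 under x↦166x: [133, 67, 243, 111, 210, 199, 144]… (length divides ord_253(166)).
Decompose π into cycles: lengths [22, 22, 22, 22, 22, 22, 22, 22, 22, 22, 22, 1, 1, 1, 1, 1, 1, 1, 1, 1, 1, 1] (22 cycles, including the fixed point 0).
n − c = 253 − 22 = 231; sign = (−1)^231 = -1.
Zolotarev: (166|253) = -1, matching the cycle-count sign.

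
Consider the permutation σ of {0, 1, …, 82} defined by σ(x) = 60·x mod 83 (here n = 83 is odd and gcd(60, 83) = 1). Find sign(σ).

Trace 73: π^k(73) = [73, 64, 22, 75, 18, 1, 60] for k=0..6.
Cycle lengths of π_60 on ℤ/83ℤ: [82, 1]; 2 cycles in total.
n − c = 83 − 2 = 81; sign = (−1)^81 = -1.
(60|83)_J = -1 (Zolotarev's lemma cross-check).

-1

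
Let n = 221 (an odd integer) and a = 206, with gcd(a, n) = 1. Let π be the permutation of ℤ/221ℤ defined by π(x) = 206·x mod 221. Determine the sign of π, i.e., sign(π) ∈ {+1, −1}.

-1

Start at x=145: 145 → 35 → 138 → 140 → 110 → 118 → 219 → … (one orbit).
The orbit structure of x ↦ 206x mod 221: 12 orbits of sizes [24, 24, 24, 24, 24, 24, 24, 24, 12, 8, 8, 1].
With 12 cycles on 221 points, sign = (−1)^{221−12} = -1.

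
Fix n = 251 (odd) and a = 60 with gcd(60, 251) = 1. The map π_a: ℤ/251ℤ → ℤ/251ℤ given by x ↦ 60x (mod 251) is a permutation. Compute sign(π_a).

+1

Start at x=189: 189 → 45 → 190 → 105 → 25 → 245 → 142 → … (one orbit).
π_60 has 3 disjoint cycles with lengths [125, 125, 1] on {0,…,250}.
Σ(ℓ_i−1) = 251−3 = 248; sign = (−1)^248 = +1.
(60|251)_J = +1 (Zolotarev's lemma cross-check).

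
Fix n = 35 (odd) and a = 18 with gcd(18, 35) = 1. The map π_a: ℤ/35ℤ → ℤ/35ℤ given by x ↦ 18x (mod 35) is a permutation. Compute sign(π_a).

-1

Start at x=1: 1 → 18 → 9 → 22 → 11 → 23 → 29 → … (one orbit).
Cycle lengths of π_18 on ℤ/35ℤ: [12, 12, 4, 3, 3, 1]; 6 cycles in total.
6 cycles on 35: each ℓ→(−1)^(ℓ−1), product (−1)^29 = -1.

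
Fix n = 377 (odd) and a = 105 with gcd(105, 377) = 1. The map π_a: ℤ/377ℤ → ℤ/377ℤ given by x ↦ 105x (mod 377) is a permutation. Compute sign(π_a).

-1

Orbit of 157 under x↦105x: [157, 274, 118, 326, 300, 209, 79]… (length divides ord_377(105)).
π_105 has 26 disjoint cycles with lengths [28, 28, 28, 28, 28, 28, 28, 28, 28, 28, 28, 28, 28, 1, 1, 1, 1, 1, 1, 1, 1, 1, 1, 1, 1, 1] on {0,…,376}.
sign(π) = (−1)^{n − #cycles} = (−1)^{377−26} = (−1)^351 = -1.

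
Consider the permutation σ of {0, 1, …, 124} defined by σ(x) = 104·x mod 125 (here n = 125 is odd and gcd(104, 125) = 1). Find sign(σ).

+1

Trace 11: π^k(11) = [11, 19, 101, 4, 41, 14, 81] for k=0..6.
The orbit structure of x ↦ 104x mod 125: 7 orbits of sizes [50, 50, 10, 10, 2, 2, 1].
7 cycles on 125: each ℓ→(−1)^(ℓ−1), product (−1)^118 = +1.
(104|125)_J = +1 (Zolotarev's lemma cross-check).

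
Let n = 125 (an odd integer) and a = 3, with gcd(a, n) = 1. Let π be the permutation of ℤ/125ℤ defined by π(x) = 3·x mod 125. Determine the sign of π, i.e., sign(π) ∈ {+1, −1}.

-1

Trace 73: π^k(73) = [73, 94, 32, 96, 38, 114, 92] for k=0..6.
4 cycles of lengths [100, 20, 4, 1].
With 4 cycles on 125 points, sign = (−1)^{125−4} = -1.
Zolotarev: (3|125) = -1, matching the cycle-count sign.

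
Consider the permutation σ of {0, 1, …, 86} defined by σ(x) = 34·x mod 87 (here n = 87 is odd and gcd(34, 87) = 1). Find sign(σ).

+1

Trace 13: π^k(13) = [13, 7, 64, 1, 34, 25, 67] for k=0..6.
Decompose π into cycles: lengths [14, 14, 14, 14, 14, 14, 1, 1, 1] (9 cycles, including the fixed point 0).
sign(π) = (−1)^{n − #cycles} = (−1)^{87−9} = (−1)^78 = +1.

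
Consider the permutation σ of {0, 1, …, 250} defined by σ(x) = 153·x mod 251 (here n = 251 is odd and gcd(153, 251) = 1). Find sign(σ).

Orbit of 241 under x↦153x: [241, 227, 93, 173, 114, 123, 245]… (length divides ord_251(153)).
3 cycles of lengths [125, 125, 1].
With 3 cycles on 251 points, sign = (−1)^{251−3} = +1.
Via Zolotarev, sign(π_{153}) = (153|251) = +1.

+1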